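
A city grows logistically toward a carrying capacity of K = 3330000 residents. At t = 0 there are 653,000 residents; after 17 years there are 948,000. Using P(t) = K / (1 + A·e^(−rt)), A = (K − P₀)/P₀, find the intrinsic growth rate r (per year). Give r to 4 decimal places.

A = (3330000 − 653000)/653000 = 4.09954
948000 = 3330000/(1 + 4.09954·e^(−r·17)) → e^(−17r) = (3.51266 − 1)/4.09954 = 0.612912
r = −ln(0.612912)/17 = 0.48953/17

r ≈ 0.0288 per year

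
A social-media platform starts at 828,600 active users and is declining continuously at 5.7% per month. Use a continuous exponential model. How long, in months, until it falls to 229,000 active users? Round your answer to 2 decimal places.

t ≈ 22.56 months

229000 = 828600 · e^(-0.057·t)
t = ln(229000/828600) / -0.057 = ln(0.27637) / -0.057 = -1.28602 / -0.057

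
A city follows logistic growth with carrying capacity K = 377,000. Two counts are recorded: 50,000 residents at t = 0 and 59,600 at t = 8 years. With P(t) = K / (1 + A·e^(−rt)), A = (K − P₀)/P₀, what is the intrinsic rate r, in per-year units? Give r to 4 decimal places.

A = (377000 − 50000)/50000 = 6.54
59600 = 377000/(1 + 6.54·e^(−r·8)) → e^(−8r) = (6.3255 − 1)/6.54 = 0.814297
r = −ln(0.814297)/8 = 0.20543/8

r ≈ 0.0257 per year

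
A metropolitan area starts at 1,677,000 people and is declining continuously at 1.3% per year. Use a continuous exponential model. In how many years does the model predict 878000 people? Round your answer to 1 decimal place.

t ≈ 49.8 years

878000 = 1677000 · e^(-0.013·t)
t = ln(878000/1677000) / -0.013 = ln(0.52355) / -0.013 = -0.64712 / -0.013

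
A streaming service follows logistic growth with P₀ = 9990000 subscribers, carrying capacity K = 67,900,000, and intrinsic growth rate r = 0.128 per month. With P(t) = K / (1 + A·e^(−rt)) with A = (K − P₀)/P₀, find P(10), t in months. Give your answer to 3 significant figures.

A = (67900000 − 9990000)/9990000 = 5.7968
P(10) = 67900000 / (1 + 5.7968·e^(−0.128·10)) = 67900000 / (1 + 5.7968·0.278037)
= 67900000 / 2.61173 ≈ 25998135.7

≈ 26,000,000 subscribers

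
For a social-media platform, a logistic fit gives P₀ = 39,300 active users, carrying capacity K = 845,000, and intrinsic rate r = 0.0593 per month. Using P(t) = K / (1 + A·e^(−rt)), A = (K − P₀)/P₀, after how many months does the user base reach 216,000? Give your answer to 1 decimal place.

t ≈ 32.9 months

A = (845000 − 39300)/39300 = 20.50127
216000 = 845000/(1 + 20.50127·e^(−0.0593t)) → 1 + 20.50127·e^(−0.0593t) = 3.91204
e^(−0.0593t) = 0.142042 → t = ln(7.04018)/0.0593 = 1.95163/0.0593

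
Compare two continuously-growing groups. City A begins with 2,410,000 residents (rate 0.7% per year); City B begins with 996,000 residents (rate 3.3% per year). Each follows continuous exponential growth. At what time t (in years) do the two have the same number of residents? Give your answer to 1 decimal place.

2410000·e^(0.007t) = 996000·e^(0.033t)
2410000/996000 = e^((0.033 − 0.007)t) → ln(2.41968) = 0.026·t
t = 0.88363 / 0.026

t ≈ 34.0 years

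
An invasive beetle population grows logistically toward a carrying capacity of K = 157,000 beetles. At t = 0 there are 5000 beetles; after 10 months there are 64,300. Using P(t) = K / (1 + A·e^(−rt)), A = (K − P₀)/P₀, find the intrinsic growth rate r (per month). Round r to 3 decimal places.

A = (157000 − 5000)/5000 = 30.4
64300 = 157000/(1 + 30.4·e^(−r·10)) → e^(−10r) = (2.44168 − 1)/30.4 = 0.047424
r = −ln(0.047424)/10 = 3.04863/10

r ≈ 0.305 per month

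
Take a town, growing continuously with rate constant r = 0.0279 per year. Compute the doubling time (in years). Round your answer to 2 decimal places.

doubling time = ln(2) / |r| = 0.69315 / 0.0279

doubling time ≈ 24.84 years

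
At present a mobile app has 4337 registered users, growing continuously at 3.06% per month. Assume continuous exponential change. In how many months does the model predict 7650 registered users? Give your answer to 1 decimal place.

7650 = 4337 · e^(0.0306·t)
t = ln(7650/4337) / 0.0306 = ln(1.76389) / 0.0306 = 0.56752 / 0.0306

t ≈ 18.5 months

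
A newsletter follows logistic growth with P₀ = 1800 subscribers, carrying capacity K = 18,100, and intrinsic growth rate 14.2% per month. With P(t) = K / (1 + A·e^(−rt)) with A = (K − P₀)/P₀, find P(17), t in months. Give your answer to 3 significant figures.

A = (18100 − 1800)/1800 = 9.05556
P(17) = 18100 / (1 + 9.05556·e^(−0.142·17)) = 18100 / (1 + 9.05556·0.089457)
= 18100 / 1.81008 ≈ 9999.55

≈ 10,000 subscribers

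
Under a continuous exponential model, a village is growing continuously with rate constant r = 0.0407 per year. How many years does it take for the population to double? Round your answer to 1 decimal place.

doubling time = ln(2) / |r| = 0.69315 / 0.0407

doubling time ≈ 17.0 years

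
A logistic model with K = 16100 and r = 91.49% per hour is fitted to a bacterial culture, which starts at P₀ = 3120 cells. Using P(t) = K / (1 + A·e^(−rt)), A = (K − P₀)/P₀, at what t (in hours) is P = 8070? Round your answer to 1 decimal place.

t ≈ 1.6 hours

A = (16100 − 3120)/3120 = 4.16026
8070 = 16100/(1 + 4.16026·e^(−0.9149t)) → 1 + 4.16026·e^(−0.9149t) = 1.99504
e^(−0.9149t) = 0.239178 → t = ln(4.18098)/0.9149 = 1.43055/0.9149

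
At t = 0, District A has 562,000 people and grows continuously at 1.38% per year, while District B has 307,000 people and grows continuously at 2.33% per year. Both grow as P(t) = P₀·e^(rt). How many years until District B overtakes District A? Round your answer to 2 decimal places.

t ≈ 63.65 years

562000·e^(0.0138t) = 307000·e^(0.0233t)
562000/307000 = e^((0.0233 − 0.0138)t) → ln(1.83062) = 0.0095·t
t = 0.60465 / 0.0095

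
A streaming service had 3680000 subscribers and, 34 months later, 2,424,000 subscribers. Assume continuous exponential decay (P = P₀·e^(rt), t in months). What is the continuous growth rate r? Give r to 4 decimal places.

r ≈ -0.0123 per month

2424000 = 3680000 · e^(r·34)
e^(34r) = 2424000/3680000 = 0.6587
r = ln(0.6587) / 34 = -0.41749 / 34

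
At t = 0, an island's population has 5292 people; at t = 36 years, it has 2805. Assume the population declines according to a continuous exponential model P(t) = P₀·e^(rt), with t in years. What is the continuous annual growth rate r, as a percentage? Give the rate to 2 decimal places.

r ≈ -1.76% per year

2805 = 5292 · e^(r·36)
e^(36r) = 2805/5292 = 0.53005
r = ln(0.53005) / 36 = -0.63479 / 36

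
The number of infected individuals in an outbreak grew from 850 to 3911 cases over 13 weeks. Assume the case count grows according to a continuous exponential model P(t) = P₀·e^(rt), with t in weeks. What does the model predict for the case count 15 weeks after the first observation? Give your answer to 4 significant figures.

r = ln(3911/850) / 13 ≈ 0.117409 per week
P(15) = 850 · e^(0.117409·15) = 850 · 5.819 ≈ 4946.15

≈ 4,946 cases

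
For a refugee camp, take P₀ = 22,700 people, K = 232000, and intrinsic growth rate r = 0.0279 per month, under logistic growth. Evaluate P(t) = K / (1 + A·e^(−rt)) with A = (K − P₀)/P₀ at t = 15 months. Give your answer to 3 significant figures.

A = (232000 − 22700)/22700 = 9.22026
P(15) = 232000 / (1 + 9.22026·e^(−0.0279·15)) = 232000 / (1 + 9.22026·0.658033)
= 232000 / 7.06724 ≈ 32827.53

≈ 32,800 people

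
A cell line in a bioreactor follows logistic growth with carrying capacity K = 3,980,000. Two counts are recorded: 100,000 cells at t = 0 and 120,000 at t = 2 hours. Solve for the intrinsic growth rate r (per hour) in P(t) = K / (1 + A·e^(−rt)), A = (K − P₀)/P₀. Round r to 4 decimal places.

A = (3980000 − 100000)/100000 = 38.8
120000 = 3980000/(1 + 38.8·e^(−r·2)) → e^(−2r) = (33.16667 − 1)/38.8 = 0.829038
r = −ln(0.829038)/2 = 0.18749/2

r ≈ 0.0937 per hour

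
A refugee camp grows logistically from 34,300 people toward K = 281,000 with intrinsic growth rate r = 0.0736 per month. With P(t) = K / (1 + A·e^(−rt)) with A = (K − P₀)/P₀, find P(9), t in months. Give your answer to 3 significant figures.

≈ 59,700 people

A = (281000 − 34300)/34300 = 7.19242
P(9) = 281000 / (1 + 7.19242·e^(−0.0736·9)) = 281000 / (1 + 7.19242·0.515612)
= 281000 / 4.7085 ≈ 59679.29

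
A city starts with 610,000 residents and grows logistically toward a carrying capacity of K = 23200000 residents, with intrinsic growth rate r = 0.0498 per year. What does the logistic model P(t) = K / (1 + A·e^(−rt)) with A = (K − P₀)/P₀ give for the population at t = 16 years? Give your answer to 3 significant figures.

A = (23200000 − 610000)/610000 = 37.03279
P(16) = 23200000 / (1 + 37.03279·e^(−0.0498·16)) = 23200000 / (1 + 37.03279·0.450769)
= 23200000 / 17.69324 ≈ 1311235.49

≈ 1,310,000 residents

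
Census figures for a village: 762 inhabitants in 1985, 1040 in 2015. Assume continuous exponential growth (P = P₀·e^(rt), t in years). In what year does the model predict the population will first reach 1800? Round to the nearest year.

year 2068

r = ln(1040/762) / 30 = 0.31103/30 ≈ 0.010368 per year
t = ln(1800/762) / r = 0.8596/0.010368 ≈ 82.91 years after 1985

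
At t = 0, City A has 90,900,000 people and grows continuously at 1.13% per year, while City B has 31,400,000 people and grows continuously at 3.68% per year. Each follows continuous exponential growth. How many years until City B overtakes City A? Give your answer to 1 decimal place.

t ≈ 41.7 years

90900000·e^(0.0113t) = 31400000·e^(0.0368t)
90900000/31400000 = e^((0.0368 − 0.0113)t) → ln(2.8949) = 0.0255·t
t = 1.06295 / 0.0255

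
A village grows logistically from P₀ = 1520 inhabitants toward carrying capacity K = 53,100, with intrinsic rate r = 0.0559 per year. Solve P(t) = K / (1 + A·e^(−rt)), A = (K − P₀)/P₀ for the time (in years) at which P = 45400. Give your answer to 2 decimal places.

A = (53100 − 1520)/1520 = 33.93421
45400 = 53100/(1 + 33.93421·e^(−0.0559t)) → 1 + 33.93421·e^(−0.0559t) = 1.1696
e^(−0.0559t) = 0.004998 → t = ln(200.07963)/0.0559 = 5.29872/0.0559

t ≈ 94.79 years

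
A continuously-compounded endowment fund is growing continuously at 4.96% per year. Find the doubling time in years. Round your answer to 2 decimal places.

doubling time = ln(2) / |r| = 0.69315 / 0.0496

doubling time ≈ 13.97 years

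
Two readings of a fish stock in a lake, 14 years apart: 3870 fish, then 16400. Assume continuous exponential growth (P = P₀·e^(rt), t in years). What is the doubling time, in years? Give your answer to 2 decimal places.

r = ln(16400/3870) / 14 = ln(4.23773) / 14 ≈ 0.103145 per year
doubling time = ln 2 / |r| = 0.69315 / 0.103145

doubling time ≈ 6.72 years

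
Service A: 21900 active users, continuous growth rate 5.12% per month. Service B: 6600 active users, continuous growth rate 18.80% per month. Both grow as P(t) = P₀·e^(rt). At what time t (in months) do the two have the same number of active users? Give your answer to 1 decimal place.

21900·e^(0.0512t) = 6600·e^(0.188t)
21900/6600 = e^((0.188 − 0.0512)t) → ln(3.31818) = 0.1368·t
t = 1.19942 / 0.1368

t ≈ 8.8 months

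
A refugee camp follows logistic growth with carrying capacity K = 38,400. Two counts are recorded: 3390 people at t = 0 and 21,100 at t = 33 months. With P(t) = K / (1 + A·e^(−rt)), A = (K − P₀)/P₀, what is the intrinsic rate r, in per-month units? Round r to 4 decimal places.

A = (38400 − 3390)/3390 = 10.32743
21100 = 38400/(1 + 10.32743·e^(−r·33)) → e^(−33r) = (1.81991 − 1)/10.32743 = 0.079391
r = −ln(0.079391)/33 = 2.53337/33

r ≈ 0.0768 per month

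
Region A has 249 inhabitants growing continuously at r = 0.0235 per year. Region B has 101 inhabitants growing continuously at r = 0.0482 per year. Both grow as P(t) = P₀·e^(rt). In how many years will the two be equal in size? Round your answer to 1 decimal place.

249·e^(0.0235t) = 101·e^(0.0482t)
249/101 = e^((0.0482 − 0.0235)t) → ln(2.46535) = 0.0247·t
t = 0.90233 / 0.0247

t ≈ 36.5 years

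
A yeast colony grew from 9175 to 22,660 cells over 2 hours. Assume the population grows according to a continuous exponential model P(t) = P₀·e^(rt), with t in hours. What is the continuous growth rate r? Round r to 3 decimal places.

r ≈ 0.452 per hour

22660 = 9175 · e^(r·2)
e^(2r) = 22660/9175 = 2.46975
r = ln(2.46975) / 2 = 0.90412 / 2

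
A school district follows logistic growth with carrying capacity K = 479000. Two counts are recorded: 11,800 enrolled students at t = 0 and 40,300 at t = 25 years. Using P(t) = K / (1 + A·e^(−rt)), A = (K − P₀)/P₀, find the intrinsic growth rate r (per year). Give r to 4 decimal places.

r ≈ 0.0516 per year

A = (479000 − 11800)/11800 = 39.59322
40300 = 479000/(1 + 39.59322·e^(−r·25)) → e^(−25r) = (11.88586 − 1)/39.59322 = 0.274942
r = −ln(0.274942)/25 = 1.29119/25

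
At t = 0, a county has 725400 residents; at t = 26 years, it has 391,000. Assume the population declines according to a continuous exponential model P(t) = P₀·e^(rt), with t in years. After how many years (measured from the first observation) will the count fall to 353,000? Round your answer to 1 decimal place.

r = ln(391000/725400) / 26 ≈ -0.02377 per year
t = ln(353000/725400) / r = -0.72026 / -0.02377 ≈ 30.301

t ≈ 30.3 years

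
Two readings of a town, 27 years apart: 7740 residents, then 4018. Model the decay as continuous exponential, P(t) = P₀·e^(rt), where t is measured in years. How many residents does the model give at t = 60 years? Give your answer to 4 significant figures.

≈ 1,803 residents

r = ln(4018/7740) / 27 ≈ -0.024282 per year
P(60) = 7740 · e^(-0.024282·60) = 7740 · 0.23295 ≈ 1803.04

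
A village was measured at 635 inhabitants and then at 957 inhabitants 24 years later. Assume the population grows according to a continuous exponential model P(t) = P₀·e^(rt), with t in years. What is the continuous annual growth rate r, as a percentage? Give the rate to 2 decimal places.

957 = 635 · e^(r·24)
e^(24r) = 957/635 = 1.50709
r = ln(1.50709) / 24 = 0.41018 / 24

r ≈ 1.71% per year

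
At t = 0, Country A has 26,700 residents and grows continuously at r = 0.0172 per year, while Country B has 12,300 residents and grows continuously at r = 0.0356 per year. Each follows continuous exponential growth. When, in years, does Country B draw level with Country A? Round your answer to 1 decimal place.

t ≈ 42.1 years

26700·e^(0.0172t) = 12300·e^(0.0356t)
26700/12300 = e^((0.0356 − 0.0172)t) → ln(2.17073) = 0.0184·t
t = 0.77506 / 0.0184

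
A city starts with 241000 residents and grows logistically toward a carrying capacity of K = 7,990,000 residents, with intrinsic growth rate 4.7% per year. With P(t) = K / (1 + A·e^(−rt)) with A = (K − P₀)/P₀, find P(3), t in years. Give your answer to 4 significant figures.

A = (7990000 − 241000)/241000 = 32.15353
P(3) = 7990000 / (1 + 32.15353·e^(−0.047·3)) = 7990000 / (1 + 32.15353·0.868489)
= 7990000 / 28.92499 ≈ 276231.69

≈ 276,200 residents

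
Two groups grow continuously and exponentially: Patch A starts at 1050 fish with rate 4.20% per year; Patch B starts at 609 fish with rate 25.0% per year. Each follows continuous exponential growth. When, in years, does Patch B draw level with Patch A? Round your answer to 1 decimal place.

t ≈ 2.6 years

1050·e^(0.042t) = 609·e^(0.25t)
1050/609 = e^((0.25 − 0.042)t) → ln(1.72414) = 0.208·t
t = 0.54473 / 0.208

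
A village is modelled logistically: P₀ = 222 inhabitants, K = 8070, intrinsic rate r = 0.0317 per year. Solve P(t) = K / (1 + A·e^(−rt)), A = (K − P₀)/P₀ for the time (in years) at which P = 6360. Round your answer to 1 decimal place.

A = (8070 − 222)/222 = 35.35135
6360 = 8070/(1 + 35.35135·e^(−0.0317t)) → 1 + 35.35135·e^(−0.0317t) = 1.26887
e^(−0.0317t) = 0.007606 → t = ln(131.48222)/0.0317 = 4.87887/0.0317

t ≈ 153.9 years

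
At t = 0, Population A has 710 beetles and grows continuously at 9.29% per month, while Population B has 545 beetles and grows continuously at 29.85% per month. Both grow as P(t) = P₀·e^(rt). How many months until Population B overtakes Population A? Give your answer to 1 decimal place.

t ≈ 1.3 months

710·e^(0.0929t) = 545·e^(0.2985t)
710/545 = e^((0.2985 − 0.0929)t) → ln(1.30275) = 0.2056·t
t = 0.26448 / 0.2056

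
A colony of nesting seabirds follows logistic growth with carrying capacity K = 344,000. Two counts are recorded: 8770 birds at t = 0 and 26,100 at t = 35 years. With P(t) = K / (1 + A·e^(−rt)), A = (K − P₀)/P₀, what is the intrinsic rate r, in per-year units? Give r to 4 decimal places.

r ≈ 0.0327 per year

A = (344000 − 8770)/8770 = 38.22463
26100 = 344000/(1 + 38.22463·e^(−r·35)) → e^(−35r) = (13.18008 − 1)/38.22463 = 0.318645
r = −ln(0.318645)/35 = 1.14368/35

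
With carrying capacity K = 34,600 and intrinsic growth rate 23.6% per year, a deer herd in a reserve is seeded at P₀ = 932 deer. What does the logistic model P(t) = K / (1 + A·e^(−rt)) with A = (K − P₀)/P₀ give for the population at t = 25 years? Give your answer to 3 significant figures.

≈ 31,500 deer

A = (34600 − 932)/932 = 36.12446
P(25) = 34600 / (1 + 36.12446·e^(−0.236·25)) = 34600 / (1 + 36.12446·0.002739)
= 34600 / 1.09896 ≈ 31484.28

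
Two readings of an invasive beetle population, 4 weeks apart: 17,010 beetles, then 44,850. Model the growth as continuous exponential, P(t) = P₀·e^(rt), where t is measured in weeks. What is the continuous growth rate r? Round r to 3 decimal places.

44850 = 17010 · e^(r·4)
e^(4r) = 44850/17010 = 2.63668
r = ln(2.63668) / 4 = 0.96952 / 4

r ≈ 0.242 per week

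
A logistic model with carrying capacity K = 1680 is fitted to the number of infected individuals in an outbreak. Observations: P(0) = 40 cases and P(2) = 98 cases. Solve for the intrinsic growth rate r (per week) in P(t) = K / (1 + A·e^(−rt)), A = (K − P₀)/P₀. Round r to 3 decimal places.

A = (1680 − 40)/40 = 41
98 = 1680/(1 + 41·e^(−r·2)) → e^(−2r) = (17.14286 − 1)/41 = 0.393728
r = −ln(0.393728)/2 = 0.93209/2

r ≈ 0.466 per week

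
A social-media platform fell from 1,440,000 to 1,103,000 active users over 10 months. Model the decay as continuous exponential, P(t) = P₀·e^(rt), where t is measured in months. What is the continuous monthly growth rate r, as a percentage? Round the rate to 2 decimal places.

1103000 = 1440000 · e^(r·10)
e^(10r) = 1103000/1440000 = 0.76597
r = ln(0.76597) / 10 = -0.26661 / 10

r ≈ -2.67% per month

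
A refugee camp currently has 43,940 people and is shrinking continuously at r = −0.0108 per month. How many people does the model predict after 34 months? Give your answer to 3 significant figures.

P(34) = 43940 · e^(-0.0108·34) = 43940 · e^(-0.3672)
= 43940 · 0.69267 ≈ 30435.97

≈ 30,400 people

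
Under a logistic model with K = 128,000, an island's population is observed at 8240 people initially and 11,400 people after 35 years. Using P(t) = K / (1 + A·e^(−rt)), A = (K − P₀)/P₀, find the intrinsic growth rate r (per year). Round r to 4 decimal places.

A = (128000 − 8240)/8240 = 14.53398
11400 = 128000/(1 + 14.53398·e^(−r·35)) → e^(−35r) = (11.22807 − 1)/14.53398 = 0.703735
r = −ln(0.703735)/35 = 0.35135/35

r ≈ 0.0100 per year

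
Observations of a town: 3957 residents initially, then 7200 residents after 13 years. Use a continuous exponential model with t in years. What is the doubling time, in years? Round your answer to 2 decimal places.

doubling time ≈ 15.05 years

r = ln(7200/3957) / 13 = ln(1.81956) / 13 ≈ 0.046046 per year
doubling time = ln 2 / |r| = 0.69315 / 0.046046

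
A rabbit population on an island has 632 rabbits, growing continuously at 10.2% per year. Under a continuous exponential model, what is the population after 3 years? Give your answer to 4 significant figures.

≈ 858.2 rabbits

P(3) = 632 · e^(0.102·3) = 632 · e^(0.306)
= 632 · 1.35798 ≈ 858.24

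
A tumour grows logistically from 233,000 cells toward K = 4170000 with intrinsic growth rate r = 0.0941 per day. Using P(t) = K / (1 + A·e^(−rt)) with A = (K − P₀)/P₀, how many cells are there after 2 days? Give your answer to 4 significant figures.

A = (4170000 − 233000)/233000 = 16.897
P(2) = 4170000 / (1 + 16.897·e^(−0.0941·2)) = 4170000 / (1 + 16.897·0.828449)
= 4170000 / 14.9983 ≈ 278031.52

≈ 278,000 cells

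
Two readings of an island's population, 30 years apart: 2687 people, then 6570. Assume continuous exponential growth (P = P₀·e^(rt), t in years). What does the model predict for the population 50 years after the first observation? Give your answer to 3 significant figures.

r = ln(6570/2687) / 30 ≈ 0.029803 per year
P(50) = 2687 · e^(0.029803·50) = 2687 · 4.43775 ≈ 11924.23

≈ 11,900 people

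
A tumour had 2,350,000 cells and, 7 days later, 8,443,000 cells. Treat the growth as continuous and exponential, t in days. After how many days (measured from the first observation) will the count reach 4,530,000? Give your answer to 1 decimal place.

t ≈ 3.6 days

r = ln(8443000/2350000) / 7 ≈ 0.182703 per day
t = ln(4530000/2350000) / r = 0.65631 / 0.182703 ≈ 3.592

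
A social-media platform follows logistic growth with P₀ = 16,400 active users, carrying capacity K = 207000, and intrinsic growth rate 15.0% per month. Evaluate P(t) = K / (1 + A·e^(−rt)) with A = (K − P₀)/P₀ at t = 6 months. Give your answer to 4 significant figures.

≈ 36,160 active users

A = (207000 − 16400)/16400 = 11.62195
P(6) = 207000 / (1 + 11.62195·e^(−0.15·6)) = 207000 / (1 + 11.62195·0.40657)
= 207000 / 5.72513 ≈ 36156.37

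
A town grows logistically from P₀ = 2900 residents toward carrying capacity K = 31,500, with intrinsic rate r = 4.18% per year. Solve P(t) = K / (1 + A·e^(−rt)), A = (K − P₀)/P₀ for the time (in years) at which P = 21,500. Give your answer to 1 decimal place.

A = (31500 − 2900)/2900 = 9.86207
21500 = 31500/(1 + 9.86207·e^(−0.0418t)) → 1 + 9.86207·e^(−0.0418t) = 1.46512
e^(−0.0418t) = 0.047162 → t = ln(21.20345)/0.0418 = 3.05416/0.0418

t ≈ 73.1 years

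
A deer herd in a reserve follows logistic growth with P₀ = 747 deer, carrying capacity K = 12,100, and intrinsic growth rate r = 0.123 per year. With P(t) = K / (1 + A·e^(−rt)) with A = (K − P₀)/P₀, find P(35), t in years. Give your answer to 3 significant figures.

≈ 10,000 deer

A = (12100 − 747)/747 = 15.19813
P(35) = 12100 / (1 + 15.19813·e^(−0.123·35)) = 12100 / (1 + 15.19813·0.013501)
= 12100 / 1.20519 ≈ 10039.93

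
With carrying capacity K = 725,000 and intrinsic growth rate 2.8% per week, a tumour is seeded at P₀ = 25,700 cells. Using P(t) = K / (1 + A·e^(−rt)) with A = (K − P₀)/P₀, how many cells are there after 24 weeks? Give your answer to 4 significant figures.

≈ 48,670 cells

A = (725000 − 25700)/25700 = 27.21012
P(24) = 725000 / (1 + 27.21012·e^(−0.028·24)) = 725000 / (1 + 27.21012·0.510686)
= 725000 / 14.89583 ≈ 48671.34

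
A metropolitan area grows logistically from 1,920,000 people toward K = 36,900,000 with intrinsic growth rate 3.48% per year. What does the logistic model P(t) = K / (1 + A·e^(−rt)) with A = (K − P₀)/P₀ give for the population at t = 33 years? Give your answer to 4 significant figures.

A = (36900000 − 1920000)/1920000 = 18.21875
P(33) = 36900000 / (1 + 18.21875·e^(−0.0348·33)) = 36900000 / (1 + 18.21875·0.317144)
= 36900000 / 6.77796 ≈ 5444113.12

≈ 5,444,000 people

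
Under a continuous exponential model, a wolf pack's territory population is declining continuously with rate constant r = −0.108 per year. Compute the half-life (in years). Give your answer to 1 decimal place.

half-life ≈ 6.4 years

half-life = ln(2) / |r| = 0.69315 / 0.108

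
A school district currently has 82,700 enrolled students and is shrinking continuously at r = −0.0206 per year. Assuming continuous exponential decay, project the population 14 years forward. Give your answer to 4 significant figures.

P(14) = 82700 · e^(-0.0206·14) = 82700 · e^(-0.2884)
= 82700 · 0.74946 ≈ 61980.49

≈ 61,980 enrolled students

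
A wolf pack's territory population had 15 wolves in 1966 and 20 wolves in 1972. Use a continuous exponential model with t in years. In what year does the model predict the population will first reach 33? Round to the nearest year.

r = ln(20/15) / 6 = 0.28768/6 ≈ 0.047947 per year
t = ln(33/15) / r = 0.78846/0.047947 ≈ 16.44 years after 1966

year 1982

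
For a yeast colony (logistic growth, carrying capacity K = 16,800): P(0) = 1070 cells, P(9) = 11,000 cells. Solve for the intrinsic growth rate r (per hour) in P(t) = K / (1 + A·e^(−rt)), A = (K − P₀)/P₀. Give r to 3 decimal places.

r ≈ 0.370 per hour

A = (16800 − 1070)/1070 = 14.70093
11000 = 16800/(1 + 14.70093·e^(−r·9)) → e^(−9r) = (1.52727 − 1)/14.70093 = 0.035867
r = −ln(0.035867)/9 = 3.32795/9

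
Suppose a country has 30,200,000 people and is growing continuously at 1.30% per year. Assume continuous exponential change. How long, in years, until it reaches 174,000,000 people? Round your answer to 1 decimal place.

t ≈ 134.7 years

174000000 = 30200000 · e^(0.013·t)
t = ln(174000000/30200000) / 0.013 = ln(5.76159) / 0.013 = 1.75121 / 0.013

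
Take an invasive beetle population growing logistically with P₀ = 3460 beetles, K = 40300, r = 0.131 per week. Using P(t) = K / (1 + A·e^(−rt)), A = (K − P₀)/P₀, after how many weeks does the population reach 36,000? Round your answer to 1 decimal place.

A = (40300 − 3460)/3460 = 10.6474
36000 = 40300/(1 + 10.6474·e^(−0.131t)) → 1 + 10.6474·e^(−0.131t) = 1.11944
e^(−0.131t) = 0.011218 → t = ln(89.14101)/0.131 = 4.49022/0.131

t ≈ 34.3 weeks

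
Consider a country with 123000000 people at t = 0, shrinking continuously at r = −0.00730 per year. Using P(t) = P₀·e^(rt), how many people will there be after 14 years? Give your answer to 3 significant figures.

≈ 111,000,000 people

P(14) = 123000000 · e^(-0.0073·14) = 123000000 · e^(-0.1022)
= 123000000 · 0.90285 ≈ 111050422.55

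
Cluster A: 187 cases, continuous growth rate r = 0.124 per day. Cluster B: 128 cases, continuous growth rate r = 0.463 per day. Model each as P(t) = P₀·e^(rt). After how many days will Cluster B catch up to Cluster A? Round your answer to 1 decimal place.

187·e^(0.124t) = 128·e^(0.463t)
187/128 = e^((0.463 − 0.124)t) → ln(1.46094) = 0.339·t
t = 0.37908 / 0.339

t ≈ 1.1 days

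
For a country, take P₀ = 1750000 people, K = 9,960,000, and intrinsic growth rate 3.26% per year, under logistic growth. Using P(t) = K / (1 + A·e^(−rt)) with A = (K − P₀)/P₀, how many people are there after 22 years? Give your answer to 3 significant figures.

A = (9960000 − 1750000)/1750000 = 4.69143
P(22) = 9960000 / (1 + 4.69143·e^(−0.0326·22)) = 9960000 / (1 + 4.69143·0.488117)
= 9960000 / 3.28997 ≈ 3027386.56

≈ 3,030,000 people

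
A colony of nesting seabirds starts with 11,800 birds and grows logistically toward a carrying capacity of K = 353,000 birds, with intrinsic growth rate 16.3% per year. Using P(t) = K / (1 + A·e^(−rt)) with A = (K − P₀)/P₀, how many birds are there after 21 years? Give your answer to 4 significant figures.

A = (353000 − 11800)/11800 = 28.91525
P(21) = 353000 / (1 + 28.91525·e^(−0.163·21)) = 353000 / (1 + 28.91525·0.032614)
= 353000 / 1.94305 ≈ 181672.68

≈ 181,700 birds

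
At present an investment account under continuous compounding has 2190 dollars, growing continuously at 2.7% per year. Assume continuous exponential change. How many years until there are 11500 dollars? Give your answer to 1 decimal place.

t ≈ 61.4 years

11500 = 2190 · e^(0.027·t)
t = ln(11500/2190) / 0.027 = ln(5.25114) / 0.027 = 1.65845 / 0.027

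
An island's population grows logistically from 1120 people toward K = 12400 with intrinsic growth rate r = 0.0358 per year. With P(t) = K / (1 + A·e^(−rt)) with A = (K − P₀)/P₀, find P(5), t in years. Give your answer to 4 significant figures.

A = (12400 − 1120)/1120 = 10.07143
P(5) = 12400 / (1 + 10.07143·e^(−0.0358·5)) = 12400 / (1 + 10.07143·0.836106)
= 12400 / 9.42078 ≈ 1316.24

≈ 1,316 people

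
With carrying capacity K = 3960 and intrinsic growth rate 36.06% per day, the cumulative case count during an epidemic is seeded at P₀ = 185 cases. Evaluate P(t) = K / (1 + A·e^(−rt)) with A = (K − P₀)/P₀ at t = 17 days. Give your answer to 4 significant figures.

≈ 3,792 cases

A = (3960 − 185)/185 = 20.40541
P(17) = 3960 / (1 + 20.40541·e^(−0.3606·17)) = 3960 / (1 + 20.40541·0.002176)
= 3960 / 1.04441 ≈ 3791.63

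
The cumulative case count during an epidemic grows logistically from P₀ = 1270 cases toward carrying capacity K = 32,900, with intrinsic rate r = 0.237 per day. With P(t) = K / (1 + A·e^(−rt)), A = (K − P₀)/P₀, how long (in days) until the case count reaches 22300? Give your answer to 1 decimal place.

A = (32900 − 1270)/1270 = 24.90551
22300 = 32900/(1 + 24.90551·e^(−0.237t)) → 1 + 24.90551·e^(−0.237t) = 1.47534
e^(−0.237t) = 0.019086 → t = ln(52.39556)/0.237 = 3.95882/0.237

t ≈ 16.7 days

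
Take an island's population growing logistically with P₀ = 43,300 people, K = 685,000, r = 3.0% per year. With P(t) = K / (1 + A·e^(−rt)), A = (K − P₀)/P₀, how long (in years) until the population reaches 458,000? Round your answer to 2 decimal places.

t ≈ 113.26 years

A = (685000 − 43300)/43300 = 14.81986
458000 = 685000/(1 + 14.81986·e^(−0.03t)) → 1 + 14.81986·e^(−0.03t) = 1.49563
e^(−0.03t) = 0.033444 → t = ln(29.90087)/0.03 = 3.39789/0.03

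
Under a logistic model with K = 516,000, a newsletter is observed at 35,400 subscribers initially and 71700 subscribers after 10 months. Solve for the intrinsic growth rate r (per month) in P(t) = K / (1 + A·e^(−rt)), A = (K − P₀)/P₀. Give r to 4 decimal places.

A = (516000 − 35400)/35400 = 13.57627
71700 = 516000/(1 + 13.57627·e^(−r·10)) → e^(−10r) = (7.19665 − 1)/13.57627 = 0.456433
r = −ln(0.456433)/10 = 0.78431/10

r ≈ 0.0784 per month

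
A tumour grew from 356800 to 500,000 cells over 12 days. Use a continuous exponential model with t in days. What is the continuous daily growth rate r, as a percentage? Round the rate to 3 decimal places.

500000 = 356800 · e^(r·12)
e^(12r) = 500000/356800 = 1.40135
r = ln(1.40135) / 12 = 0.33743 / 12

r ≈ 2.812% per day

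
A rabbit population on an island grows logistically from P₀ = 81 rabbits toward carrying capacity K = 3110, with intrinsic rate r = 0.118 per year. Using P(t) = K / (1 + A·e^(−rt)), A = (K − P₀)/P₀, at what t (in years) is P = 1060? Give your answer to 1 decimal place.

A = (3110 − 81)/81 = 37.39506
1060 = 3110/(1 + 37.39506·e^(−0.118t)) → 1 + 37.39506·e^(−0.118t) = 2.93396
e^(−0.118t) = 0.051717 → t = ln(19.33598)/0.118 = 2.96197/0.118

t ≈ 25.1 years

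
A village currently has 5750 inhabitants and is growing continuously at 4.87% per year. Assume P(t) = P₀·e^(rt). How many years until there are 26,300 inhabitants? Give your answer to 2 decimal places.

t ≈ 31.22 years

26300 = 5750 · e^(0.0487·t)
t = ln(26300/5750) / 0.0487 = ln(4.57391) / 0.0487 = 1.52037 / 0.0487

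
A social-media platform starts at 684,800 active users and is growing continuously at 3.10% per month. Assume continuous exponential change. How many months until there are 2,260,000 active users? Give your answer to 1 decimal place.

t ≈ 38.5 months

2260000 = 684800 · e^(0.031·t)
t = ln(2260000/684800) / 0.031 = ln(3.30023) / 0.031 = 1.19399 / 0.031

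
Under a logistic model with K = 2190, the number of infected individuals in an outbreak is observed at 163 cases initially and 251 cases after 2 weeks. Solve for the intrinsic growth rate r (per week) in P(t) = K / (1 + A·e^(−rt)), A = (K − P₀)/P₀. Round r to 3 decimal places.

r ≈ 0.238 per week

A = (2190 − 163)/163 = 12.43558
251 = 2190/(1 + 12.43558·e^(−r·2)) → e^(−2r) = (8.7251 − 1)/12.43558 = 0.621209
r = −ln(0.621209)/2 = 0.47609/2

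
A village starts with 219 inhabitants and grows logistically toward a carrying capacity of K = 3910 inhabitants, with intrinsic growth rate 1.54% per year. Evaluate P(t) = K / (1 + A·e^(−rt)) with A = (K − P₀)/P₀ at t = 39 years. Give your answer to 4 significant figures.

≈ 381.7 inhabitants

A = (3910 − 219)/219 = 16.85388
P(39) = 3910 / (1 + 16.85388·e^(−0.0154·39)) = 3910 / (1 + 16.85388·0.548482)
= 3910 / 10.24406 ≈ 381.68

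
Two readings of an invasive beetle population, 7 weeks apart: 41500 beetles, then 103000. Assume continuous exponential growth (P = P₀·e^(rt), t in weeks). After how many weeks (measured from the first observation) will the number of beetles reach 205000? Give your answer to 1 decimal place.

r = ln(103000/41500) / 7 ≈ 0.129862 per week
t = ln(205000/41500) / r = 1.59732 / 0.129862 ≈ 12.3

t ≈ 12.3 weeks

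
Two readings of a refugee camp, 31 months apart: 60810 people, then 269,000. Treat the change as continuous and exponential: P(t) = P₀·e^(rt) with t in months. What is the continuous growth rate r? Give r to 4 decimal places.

r ≈ 0.0480 per month

269000 = 60810 · e^(r·31)
e^(31r) = 269000/60810 = 4.42361
r = ln(4.42361) / 31 = 1.48696 / 31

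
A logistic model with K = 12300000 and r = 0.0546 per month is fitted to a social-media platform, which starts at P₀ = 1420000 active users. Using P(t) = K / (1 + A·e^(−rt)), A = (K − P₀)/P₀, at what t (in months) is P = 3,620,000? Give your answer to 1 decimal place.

A = (12300000 − 1420000)/1420000 = 7.66197
3620000 = 12300000/(1 + 7.66197·e^(−0.0546t)) → 1 + 7.66197·e^(−0.0546t) = 3.39779
e^(−0.0546t) = 0.312947 → t = ln(3.19543)/0.0546 = 1.16172/0.0546

t ≈ 21.3 months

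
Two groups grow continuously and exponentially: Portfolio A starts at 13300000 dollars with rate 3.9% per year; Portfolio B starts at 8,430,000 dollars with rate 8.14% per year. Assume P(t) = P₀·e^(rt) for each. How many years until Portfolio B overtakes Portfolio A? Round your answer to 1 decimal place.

t ≈ 10.8 years

13300000·e^(0.039t) = 8430000·e^(0.0814t)
13300000/8430000 = e^((0.0814 − 0.039)t) → ln(1.5777) = 0.0424·t
t = 0.45597 / 0.0424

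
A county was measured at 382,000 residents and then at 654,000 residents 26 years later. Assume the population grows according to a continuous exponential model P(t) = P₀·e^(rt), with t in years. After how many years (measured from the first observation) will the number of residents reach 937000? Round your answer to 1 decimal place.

r = ln(654000/382000) / 26 ≈ 0.02068 per year
t = ln(937000/382000) / r = 0.89726 / 0.02068 ≈ 43.387

t ≈ 43.4 years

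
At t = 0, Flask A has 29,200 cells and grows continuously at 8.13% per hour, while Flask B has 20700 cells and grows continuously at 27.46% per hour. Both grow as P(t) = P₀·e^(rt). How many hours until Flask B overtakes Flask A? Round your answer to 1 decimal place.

t ≈ 1.8 hours

29200·e^(0.0813t) = 20700·e^(0.2746t)
29200/20700 = e^((0.2746 − 0.0813)t) → ln(1.41063) = 0.1933·t
t = 0.34404 / 0.1933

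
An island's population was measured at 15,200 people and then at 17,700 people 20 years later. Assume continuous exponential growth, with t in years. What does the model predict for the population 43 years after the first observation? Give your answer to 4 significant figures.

r = ln(17700/15200) / 20 ≈ 0.007613 per year
P(43) = 15200 · e^(0.007613·43) = 15200 · 1.38733 ≈ 21087.37

≈ 21,090 people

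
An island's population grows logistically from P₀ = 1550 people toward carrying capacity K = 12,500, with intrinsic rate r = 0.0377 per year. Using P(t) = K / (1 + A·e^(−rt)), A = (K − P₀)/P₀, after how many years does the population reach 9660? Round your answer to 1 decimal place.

t ≈ 84.3 years

A = (12500 − 1550)/1550 = 7.06452
9660 = 12500/(1 + 7.06452·e^(−0.0377t)) → 1 + 7.06452·e^(−0.0377t) = 1.294
e^(−0.0377t) = 0.041616 → t = ln(24.0293)/0.0377 = 3.17927/0.0377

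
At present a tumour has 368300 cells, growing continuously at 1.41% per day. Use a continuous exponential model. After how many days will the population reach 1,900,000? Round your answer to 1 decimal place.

1900000 = 368300 · e^(0.0141·t)
t = ln(1900000/368300) / 0.0141 = ln(5.15884) / 0.0141 = 1.64071 / 0.0141

t ≈ 116.4 days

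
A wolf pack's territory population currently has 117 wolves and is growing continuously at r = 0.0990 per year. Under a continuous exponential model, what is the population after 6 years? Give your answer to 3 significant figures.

≈ 212 wolves

P(6) = 117 · e^(0.099·6) = 117 · e^(0.594)
= 117 · 1.81122 ≈ 211.91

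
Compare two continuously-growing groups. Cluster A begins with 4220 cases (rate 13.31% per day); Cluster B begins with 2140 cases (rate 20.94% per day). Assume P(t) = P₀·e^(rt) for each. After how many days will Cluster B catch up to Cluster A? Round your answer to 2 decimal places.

t ≈ 8.90 days

4220·e^(0.1331t) = 2140·e^(0.2094t)
4220/2140 = e^((0.2094 − 0.1331)t) → ln(1.97196) = 0.0763·t
t = 0.67903 / 0.0763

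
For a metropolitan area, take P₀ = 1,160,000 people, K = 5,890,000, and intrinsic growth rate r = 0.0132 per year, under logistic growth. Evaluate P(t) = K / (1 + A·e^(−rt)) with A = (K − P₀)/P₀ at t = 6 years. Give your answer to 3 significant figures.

A = (5890000 − 1160000)/1160000 = 4.07759
P(6) = 5890000 / (1 + 4.07759·e^(−0.0132·6)) = 5890000 / (1 + 4.07759·0.923855)
= 5890000 / 4.7671 ≈ 1235552.28

≈ 1,240,000 people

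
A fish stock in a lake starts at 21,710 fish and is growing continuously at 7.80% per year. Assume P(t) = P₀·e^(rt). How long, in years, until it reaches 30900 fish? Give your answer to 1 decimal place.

30900 = 21710 · e^(0.078·t)
t = ln(30900/21710) / 0.078 = ln(1.42331) / 0.078 = 0.35298 / 0.078

t ≈ 4.5 years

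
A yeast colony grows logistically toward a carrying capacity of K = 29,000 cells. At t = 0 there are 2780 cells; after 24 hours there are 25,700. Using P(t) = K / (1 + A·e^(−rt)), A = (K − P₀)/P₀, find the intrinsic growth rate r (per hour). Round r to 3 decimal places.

A = (29000 − 2780)/2780 = 9.43165
25700 = 29000/(1 + 9.43165·e^(−r·24)) → e^(−24r) = (1.1284 − 1)/9.43165 = 0.013614
r = −ln(0.013614)/24 = 4.29664/24

r ≈ 0.179 per hour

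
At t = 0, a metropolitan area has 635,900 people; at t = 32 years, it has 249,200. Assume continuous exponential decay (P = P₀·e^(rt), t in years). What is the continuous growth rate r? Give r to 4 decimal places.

249200 = 635900 · e^(r·32)
e^(32r) = 249200/635900 = 0.39189
r = ln(0.39189) / 32 = -0.93679 / 32

r ≈ -0.0293 per year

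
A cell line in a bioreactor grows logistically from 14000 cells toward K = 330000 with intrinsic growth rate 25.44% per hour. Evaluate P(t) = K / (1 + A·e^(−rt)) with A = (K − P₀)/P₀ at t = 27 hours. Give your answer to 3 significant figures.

A = (330000 − 14000)/14000 = 22.57143
P(27) = 330000 / (1 + 22.57143·e^(−0.2544·27)) = 330000 / (1 + 22.57143·0.00104)
= 330000 / 1.02347 ≈ 322433.12

≈ 322,000 cells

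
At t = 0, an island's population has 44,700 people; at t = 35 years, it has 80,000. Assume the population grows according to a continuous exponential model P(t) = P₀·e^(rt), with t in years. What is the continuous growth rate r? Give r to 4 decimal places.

80000 = 44700 · e^(r·35)
e^(35r) = 80000/44700 = 1.78971
r = ln(1.78971) / 35 = 0.58205 / 35

r ≈ 0.0166 per year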